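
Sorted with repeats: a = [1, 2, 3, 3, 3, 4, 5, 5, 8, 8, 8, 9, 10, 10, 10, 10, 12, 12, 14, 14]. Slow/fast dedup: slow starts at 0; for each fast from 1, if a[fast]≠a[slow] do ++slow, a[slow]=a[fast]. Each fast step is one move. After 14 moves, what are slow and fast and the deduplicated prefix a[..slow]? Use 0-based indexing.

(s=0,f=1) a[fast]=2≠a[slow]=1 write a[1]=2 → slow++,fast++
(s=1,f=2) a[fast]=3≠a[slow]=2 write a[2]=3 → slow++,fast++
(s=2,f=3) a[fast]=3=a[slow] dup → fast++
(s=2,f=4) a[fast]=3=a[slow] dup → fast++
(s=2,f=5) a[fast]=4≠a[slow]=3 write a[3]=4 → slow++,fast++
(s=3,f=6) a[fast]=5≠a[slow]=4 write a[4]=5 → slow++,fast++
(s=4,f=7) a[fast]=5=a[slow] dup → fast++
(s=4,f=8) a[fast]=8≠a[slow]=5 write a[5]=8 → slow++,fast++
(s=5,f=9) a[fast]=8=a[slow] dup → fast++
(s=5,f=10) a[fast]=8=a[slow] dup → fast++
(s=5,f=11) a[fast]=9≠a[slow]=8 write a[6]=9 → slow++,fast++
(s=6,f=12) a[fast]=10≠a[slow]=9 write a[7]=10 → slow++,fast++
(s=7,f=13) a[fast]=10=a[slow] dup → fast++
(s=7,f=14) a[fast]=10=a[slow] dup → fast++

slow=7, fast=15, prefix=[1, 2, 3, 4, 5, 8, 9, 10]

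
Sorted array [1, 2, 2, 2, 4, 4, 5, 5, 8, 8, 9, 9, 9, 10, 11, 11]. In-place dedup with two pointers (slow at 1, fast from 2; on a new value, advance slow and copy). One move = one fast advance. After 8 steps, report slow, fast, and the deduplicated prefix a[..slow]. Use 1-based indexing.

(s=1,f=2) a[fast]=2≠a[slow]=1 write a[2]=2 → slow++,fast++
(s=2,f=3) a[fast]=2=a[slow] dup → fast++
(s=2,f=4) a[fast]=2=a[slow] dup → fast++
(s=2,f=5) a[fast]=4≠a[slow]=2 write a[3]=4 → slow++,fast++
(s=3,f=6) a[fast]=4=a[slow] dup → fast++
(s=3,f=7) a[fast]=5≠a[slow]=4 write a[4]=5 → slow++,fast++
(s=4,f=8) a[fast]=5=a[slow] dup → fast++
(s=4,f=9) a[fast]=8≠a[slow]=5 write a[5]=8 → slow++,fast++

slow=5, fast=10, prefix=[1, 2, 4, 5, 8]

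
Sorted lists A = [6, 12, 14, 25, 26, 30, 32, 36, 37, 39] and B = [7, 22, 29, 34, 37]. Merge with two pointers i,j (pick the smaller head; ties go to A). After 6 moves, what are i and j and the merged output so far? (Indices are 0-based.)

i=4, j=2, merged so far=[6, 7, 12, 14, 22, 25]

[i=0,j=0] A[i]=6<=B[j]=7 take 6 → i++
[i=1,j=0] A[i]=12>B[j]=7 take 7 → j++
[i=1,j=1] A[i]=12<=B[j]=22 take 12 → i++
[i=2,j=1] A[i]=14<=B[j]=22 take 14 → i++
[i=3,j=1] A[i]=25>B[j]=22 take 22 → j++
[i=3,j=2] A[i]=25<=B[j]=29 take 25 → i++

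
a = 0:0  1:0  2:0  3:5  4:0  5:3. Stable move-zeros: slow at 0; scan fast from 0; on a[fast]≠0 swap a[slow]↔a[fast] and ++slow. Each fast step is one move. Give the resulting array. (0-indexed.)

(s=0,f=0) a[fast]=0 → fast++
(s=0,f=1) a[fast]=0 → fast++
(s=0,f=2) a[fast]=0 → fast++
(s=0,f=3) a[fast]=5≠0 swap→a[0]=5 → slow++,fast++
(s=1,f=4) a[fast]=0 → fast++
(s=1,f=5) a[fast]=3≠0 swap→a[1]=3 → slow++,fast++

[5, 3, 0, 0, 0, 0]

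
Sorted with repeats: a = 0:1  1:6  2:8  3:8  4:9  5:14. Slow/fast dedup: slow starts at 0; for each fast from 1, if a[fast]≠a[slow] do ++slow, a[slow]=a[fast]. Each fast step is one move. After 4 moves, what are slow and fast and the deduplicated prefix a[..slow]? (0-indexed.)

(s=0,f=1) a[fast]=6≠a[slow]=1 write a[1]=6 → slow++,fast++
(s=1,f=2) a[fast]=8≠a[slow]=6 write a[2]=8 → slow++,fast++
(s=2,f=3) a[fast]=8=a[slow] dup → fast++
(s=2,f=4) a[fast]=9≠a[slow]=8 write a[3]=9 → slow++,fast++

slow=3, fast=5, prefix=[1, 6, 8, 9]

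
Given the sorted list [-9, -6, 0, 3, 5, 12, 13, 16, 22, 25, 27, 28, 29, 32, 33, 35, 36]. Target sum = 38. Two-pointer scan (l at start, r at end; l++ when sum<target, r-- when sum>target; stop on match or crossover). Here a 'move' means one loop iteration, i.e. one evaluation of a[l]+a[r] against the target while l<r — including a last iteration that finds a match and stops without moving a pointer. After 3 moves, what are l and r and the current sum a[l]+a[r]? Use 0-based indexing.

l=3, r=16, sum=39

[0,16] -9+36=27 <38 → l++
[1,16] -6+36=30 <38 → l++
[2,16] 0+36=36 <38 → l++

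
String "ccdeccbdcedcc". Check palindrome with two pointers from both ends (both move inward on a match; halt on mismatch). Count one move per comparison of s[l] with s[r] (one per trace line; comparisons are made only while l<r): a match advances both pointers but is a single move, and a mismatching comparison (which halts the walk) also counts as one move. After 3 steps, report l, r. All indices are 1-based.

l=4, r=10

l=1 r=13: 'c'=='c', l++,r--
l=2 r=12: 'c'=='c', l++,r--
l=3 r=11: 'd'=='d', l++,r--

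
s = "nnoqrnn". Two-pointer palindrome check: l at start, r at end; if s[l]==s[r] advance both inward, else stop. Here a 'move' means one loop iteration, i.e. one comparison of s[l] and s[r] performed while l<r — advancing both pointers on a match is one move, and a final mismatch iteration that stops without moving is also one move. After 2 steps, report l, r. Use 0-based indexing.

l=2, r=4

[0,6] 'n'=='n' → l++,r--
[1,5] 'n'=='n' → l++,r--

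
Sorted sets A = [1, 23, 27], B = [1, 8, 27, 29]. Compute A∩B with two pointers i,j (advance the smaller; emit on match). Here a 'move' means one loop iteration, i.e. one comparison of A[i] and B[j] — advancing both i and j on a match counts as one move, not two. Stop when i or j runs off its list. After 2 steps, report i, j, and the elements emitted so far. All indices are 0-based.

i=1, j=2, emitted=[1]

i=0 j=0: 1==1 emit, i++,j++
i=1 j=1: 23>8, j++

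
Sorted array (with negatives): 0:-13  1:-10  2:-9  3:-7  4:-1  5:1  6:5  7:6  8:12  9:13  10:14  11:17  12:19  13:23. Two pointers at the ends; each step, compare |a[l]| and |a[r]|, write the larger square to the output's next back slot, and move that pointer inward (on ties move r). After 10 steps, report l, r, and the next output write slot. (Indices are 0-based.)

[0,13] |-13|<=|23| out[13]=529 → r--
[0,12] |-13|<=|19| out[12]=361 → r--
[0,11] |-13|<=|17| out[11]=289 → r--
[0,10] |-13|<=|14| out[10]=196 → r--
[0,9] |-13|<=|13| out[9]=169 → r--
[0,8] |-13|>|12| out[8]=169 → l++
[1,8] |-10|<=|12| out[7]=144 → r--
[1,7] |-10|>|6| out[6]=100 → l++
[2,7] |-9|>|6| out[5]=81 → l++
[3,7] |-7|>|6| out[4]=49 → l++

l=4, r=7, next write slot=3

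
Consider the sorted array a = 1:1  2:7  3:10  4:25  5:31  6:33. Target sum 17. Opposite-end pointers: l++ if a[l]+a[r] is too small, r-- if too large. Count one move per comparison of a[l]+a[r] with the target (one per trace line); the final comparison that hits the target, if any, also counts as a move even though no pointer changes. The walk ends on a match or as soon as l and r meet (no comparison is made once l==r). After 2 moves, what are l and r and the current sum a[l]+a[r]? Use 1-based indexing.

l=1, r=4, sum=26

l=1 r=6: 1+33=34 >17, r--
l=1 r=5: 1+31=32 >17, r--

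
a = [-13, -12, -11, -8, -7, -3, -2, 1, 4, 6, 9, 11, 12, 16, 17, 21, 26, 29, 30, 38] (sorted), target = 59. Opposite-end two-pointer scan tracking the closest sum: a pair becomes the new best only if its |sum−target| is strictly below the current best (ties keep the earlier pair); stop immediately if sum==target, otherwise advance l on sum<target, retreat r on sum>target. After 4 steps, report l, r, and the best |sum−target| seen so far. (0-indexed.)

l=0 r=19: -13+38=25 d=34 *, l++
l=1 r=19: -12+38=26 d=33 *, l++
l=2 r=19: -11+38=27 d=32 *, l++
l=3 r=19: -8+38=30 d=29 *, l++

l=4, r=19, best |Δ|=29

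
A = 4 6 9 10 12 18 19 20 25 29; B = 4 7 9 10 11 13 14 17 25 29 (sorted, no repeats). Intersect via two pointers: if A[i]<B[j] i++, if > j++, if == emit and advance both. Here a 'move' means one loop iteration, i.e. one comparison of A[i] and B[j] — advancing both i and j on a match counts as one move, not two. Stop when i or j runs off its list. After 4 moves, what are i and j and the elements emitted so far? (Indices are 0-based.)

i=0 j=0: 4==4 emit, i++,j++
i=1 j=1: 6<7, i++
i=2 j=1: 9>7, j++
i=2 j=2: 9==9 emit, i++,j++

i=3, j=3, emitted=[4, 9]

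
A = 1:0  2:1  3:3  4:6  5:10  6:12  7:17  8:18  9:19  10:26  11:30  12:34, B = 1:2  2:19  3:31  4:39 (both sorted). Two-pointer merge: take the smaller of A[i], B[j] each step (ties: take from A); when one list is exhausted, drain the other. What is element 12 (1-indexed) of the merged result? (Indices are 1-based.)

merged[12] = 26

i=1 j=1: A[i]=0<=B[j]=2 take 0, i++
i=2 j=1: A[i]=1<=B[j]=2 take 1, i++
i=3 j=1: A[i]=3>B[j]=2 take 2, j++
i=3 j=2: A[i]=3<=B[j]=19 take 3, i++
i=4 j=2: A[i]=6<=B[j]=19 take 6, i++
i=5 j=2: A[i]=10<=B[j]=19 take 10, i++
i=6 j=2: A[i]=12<=B[j]=19 take 12, i++
i=7 j=2: A[i]=17<=B[j]=19 take 17, i++
i=8 j=2: A[i]=18<=B[j]=19 take 18, i++
i=9 j=2: A[i]=19<=B[j]=19 take 19, i++
i=10 j=2: A[i]=26>B[j]=19 take 19, j++
i=10 j=3: A[i]=26<=B[j]=31 take 26, i++
i=11 j=3: A[i]=30<=B[j]=31 take 30, i++
i=12 j=3: A[i]=34>B[j]=31 take 31, j++
i=12 j=4: A[i]=34<=B[j]=39 take 34, i++
i=13 j=4: A done, take B[j]=39, j++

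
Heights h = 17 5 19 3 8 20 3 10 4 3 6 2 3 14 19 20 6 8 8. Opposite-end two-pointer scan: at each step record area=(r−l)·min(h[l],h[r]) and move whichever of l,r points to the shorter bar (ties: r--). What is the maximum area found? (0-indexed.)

[0,18] min(17,8)*18=144 best=144 * → r--
[0,17] min(17,8)*17=136 best=144 → r--
[0,16] min(17,6)*16=96 best=144 → r--
[0,15] min(17,20)*15=255 best=255 * → l++
[1,15] min(5,20)*14=70 best=255 → l++
[2,15] min(19,20)*13=247 best=255 → l++
[3,15] min(3,20)*12=36 best=255 → l++
[4,15] min(8,20)*11=88 best=255 → l++
[5,15] min(20,20)*10=200 best=255 → r--
[5,14] min(20,19)*9=171 best=255 → r--
[5,13] min(20,14)*8=112 best=255 → r--
[5,12] min(20,3)*7=21 best=255 → r--
[5,11] min(20,2)*6=12 best=255 → r--
[5,10] min(20,6)*5=30 best=255 → r--
[5,9] min(20,3)*4=12 best=255 → r--
[5,8] min(20,4)*3=12 best=255 → r--
[5,7] min(20,10)*2=20 best=255 → r--
[5,6] min(20,3)*1=3 best=255 → r--

max area = 255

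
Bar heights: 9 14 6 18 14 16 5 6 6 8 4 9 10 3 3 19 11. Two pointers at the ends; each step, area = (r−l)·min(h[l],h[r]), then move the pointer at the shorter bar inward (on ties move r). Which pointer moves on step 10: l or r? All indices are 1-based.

l

l=1 r=17: min(9,11)*16=144 best=144 *, l++
l=2 r=17: min(14,11)*15=165 best=165 *, r--
l=2 r=16: min(14,19)*14=196 best=196 *, l++
l=3 r=16: min(6,19)*13=78 best=196, l++
l=4 r=16: min(18,19)*12=216 best=216 *, l++
l=5 r=16: min(14,19)*11=154 best=216, l++
l=6 r=16: min(16,19)*10=160 best=216, l++
l=7 r=16: min(5,19)*9=45 best=216, l++
l=8 r=16: min(6,19)*8=48 best=216, l++
l=9 r=16: min(6,19)*7=42 best=216, l++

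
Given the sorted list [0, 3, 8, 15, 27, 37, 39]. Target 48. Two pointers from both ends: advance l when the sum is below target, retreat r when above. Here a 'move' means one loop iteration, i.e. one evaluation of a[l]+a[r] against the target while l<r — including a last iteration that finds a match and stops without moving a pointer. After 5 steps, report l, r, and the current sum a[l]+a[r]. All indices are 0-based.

l=3, r=4, sum=42

[0,6] 0+39=39 <48 → l++
[1,6] 3+39=42 <48 → l++
[2,6] 8+39=47 <48 → l++
[3,6] 15+39=54 >48 → r--
[3,5] 15+37=52 >48 → r--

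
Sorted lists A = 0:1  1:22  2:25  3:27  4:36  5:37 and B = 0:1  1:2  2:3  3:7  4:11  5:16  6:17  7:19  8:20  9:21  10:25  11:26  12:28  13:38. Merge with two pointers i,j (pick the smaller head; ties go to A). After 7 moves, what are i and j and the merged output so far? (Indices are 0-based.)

[i=0,j=0] A[i]=1<=B[j]=1 take 1 → i++
[i=1,j=0] A[i]=22>B[j]=1 take 1 → j++
[i=1,j=1] A[i]=22>B[j]=2 take 2 → j++
[i=1,j=2] A[i]=22>B[j]=3 take 3 → j++
[i=1,j=3] A[i]=22>B[j]=7 take 7 → j++
[i=1,j=4] A[i]=22>B[j]=11 take 11 → j++
[i=1,j=5] A[i]=22>B[j]=16 take 16 → j++

i=1, j=6, merged so far=[1, 1, 2, 3, 7, 11, 16]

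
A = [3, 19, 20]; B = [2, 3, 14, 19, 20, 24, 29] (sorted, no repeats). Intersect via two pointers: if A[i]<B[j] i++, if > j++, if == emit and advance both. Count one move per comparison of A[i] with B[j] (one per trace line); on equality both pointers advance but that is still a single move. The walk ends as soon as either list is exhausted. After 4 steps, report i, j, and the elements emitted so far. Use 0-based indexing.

i=2, j=4, emitted=[3, 19]

[i=0,j=0] 3>2 → j++
[i=0,j=1] 3==3 emit → i++,j++
[i=1,j=2] 19>14 → j++
[i=1,j=3] 19==19 emit → i++,j++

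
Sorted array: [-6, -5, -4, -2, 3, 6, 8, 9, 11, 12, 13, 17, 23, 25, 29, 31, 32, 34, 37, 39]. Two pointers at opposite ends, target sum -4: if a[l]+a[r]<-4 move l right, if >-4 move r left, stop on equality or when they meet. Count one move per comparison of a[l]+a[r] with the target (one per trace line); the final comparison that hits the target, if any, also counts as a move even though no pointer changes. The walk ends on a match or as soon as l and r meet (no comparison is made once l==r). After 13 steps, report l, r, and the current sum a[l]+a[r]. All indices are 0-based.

l=0 r=19: -6+39=33 >-4, r--
l=0 r=18: -6+37=31 >-4, r--
l=0 r=17: -6+34=28 >-4, r--
l=0 r=16: -6+32=26 >-4, r--
l=0 r=15: -6+31=25 >-4, r--
l=0 r=14: -6+29=23 >-4, r--
l=0 r=13: -6+25=19 >-4, r--
l=0 r=12: -6+23=17 >-4, r--
l=0 r=11: -6+17=11 >-4, r--
l=0 r=10: -6+13=7 >-4, r--
l=0 r=9: -6+12=6 >-4, r--
l=0 r=8: -6+11=5 >-4, r--
l=0 r=7: -6+9=3 >-4, r--

l=0, r=6, sum=2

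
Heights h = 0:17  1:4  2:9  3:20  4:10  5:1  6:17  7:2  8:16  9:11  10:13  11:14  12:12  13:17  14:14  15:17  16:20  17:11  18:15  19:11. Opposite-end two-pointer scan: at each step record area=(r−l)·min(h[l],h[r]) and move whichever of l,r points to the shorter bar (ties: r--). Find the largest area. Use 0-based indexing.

[0,19] min(17,11)*19=209 best=209 * → r--
[0,18] min(17,15)*18=270 best=270 * → r--
[0,17] min(17,11)*17=187 best=270 → r--
[0,16] min(17,20)*16=272 best=272 * → l++
[1,16] min(4,20)*15=60 best=272 → l++
[2,16] min(9,20)*14=126 best=272 → l++
[3,16] min(20,20)*13=260 best=272 → r--
[3,15] min(20,17)*12=204 best=272 → r--
[3,14] min(20,14)*11=154 best=272 → r--
[3,13] min(20,17)*10=170 best=272 → r--
[3,12] min(20,12)*9=108 best=272 → r--
[3,11] min(20,14)*8=112 best=272 → r--
[3,10] min(20,13)*7=91 best=272 → r--
[3,9] min(20,11)*6=66 best=272 → r--
[3,8] min(20,16)*5=80 best=272 → r--
[3,7] min(20,2)*4=8 best=272 → r--
[3,6] min(20,17)*3=51 best=272 → r--
[3,5] min(20,1)*2=2 best=272 → r--
[3,4] min(20,10)*1=10 best=272 → r--

max area = 272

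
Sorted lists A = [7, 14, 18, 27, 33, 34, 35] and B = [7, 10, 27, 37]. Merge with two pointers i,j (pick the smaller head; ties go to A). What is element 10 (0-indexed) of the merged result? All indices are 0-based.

merged[10] = 37

[i=0,j=0] A[i]=7<=B[j]=7 take 7 → i++
[i=1,j=0] A[i]=14>B[j]=7 take 7 → j++
[i=1,j=1] A[i]=14>B[j]=10 take 10 → j++
[i=1,j=2] A[i]=14<=B[j]=27 take 14 → i++
[i=2,j=2] A[i]=18<=B[j]=27 take 18 → i++
[i=3,j=2] A[i]=27<=B[j]=27 take 27 → i++
[i=4,j=2] A[i]=33>B[j]=27 take 27 → j++
[i=4,j=3] A[i]=33<=B[j]=37 take 33 → i++
[i=5,j=3] A[i]=34<=B[j]=37 take 34 → i++
[i=6,j=3] A[i]=35<=B[j]=37 take 35 → i++
[i=7,j=3] A done, take B[j]=37 → j++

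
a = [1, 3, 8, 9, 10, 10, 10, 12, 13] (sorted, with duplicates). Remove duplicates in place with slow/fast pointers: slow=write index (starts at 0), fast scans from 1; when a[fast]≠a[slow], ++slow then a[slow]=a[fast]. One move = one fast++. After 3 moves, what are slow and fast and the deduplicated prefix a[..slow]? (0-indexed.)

slow=3, fast=4, prefix=[1, 3, 8, 9]

slow=0 fast=1: a[fast]=3≠a[slow]=1 write a[1]=3, slow++,fast++
slow=1 fast=2: a[fast]=8≠a[slow]=3 write a[2]=8, slow++,fast++
slow=2 fast=3: a[fast]=9≠a[slow]=8 write a[3]=9, slow++,fast++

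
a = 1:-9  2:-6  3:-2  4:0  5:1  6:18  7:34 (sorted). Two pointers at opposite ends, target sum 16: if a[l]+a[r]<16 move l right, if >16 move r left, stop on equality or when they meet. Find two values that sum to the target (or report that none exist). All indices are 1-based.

(-2, 18)

l=1 r=7: -9+34=25 >16, r--
l=1 r=6: -9+18=9 <16, l++
l=2 r=6: -6+18=12 <16, l++
l=3 r=6: -2+18=16, found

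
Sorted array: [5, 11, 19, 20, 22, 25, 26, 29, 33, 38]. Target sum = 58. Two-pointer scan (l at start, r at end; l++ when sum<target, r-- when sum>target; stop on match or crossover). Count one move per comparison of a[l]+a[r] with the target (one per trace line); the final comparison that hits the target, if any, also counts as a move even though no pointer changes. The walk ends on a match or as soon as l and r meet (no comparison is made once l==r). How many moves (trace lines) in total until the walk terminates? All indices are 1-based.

4 moves

[1,10] 5+38=43 <58 → l++
[2,10] 11+38=49 <58 → l++
[3,10] 19+38=57 <58 → l++
[4,10] 20+38=58 → found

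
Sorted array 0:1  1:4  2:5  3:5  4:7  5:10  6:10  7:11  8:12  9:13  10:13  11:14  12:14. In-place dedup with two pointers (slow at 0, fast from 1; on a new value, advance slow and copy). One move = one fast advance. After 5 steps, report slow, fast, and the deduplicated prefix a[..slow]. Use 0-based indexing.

slow=4, fast=6, prefix=[1, 4, 5, 7, 10]

(s=0,f=1) a[fast]=4≠a[slow]=1 write a[1]=4 → slow++,fast++
(s=1,f=2) a[fast]=5≠a[slow]=4 write a[2]=5 → slow++,fast++
(s=2,f=3) a[fast]=5=a[slow] dup → fast++
(s=2,f=4) a[fast]=7≠a[slow]=5 write a[3]=7 → slow++,fast++
(s=3,f=5) a[fast]=10≠a[slow]=7 write a[4]=10 → slow++,fast++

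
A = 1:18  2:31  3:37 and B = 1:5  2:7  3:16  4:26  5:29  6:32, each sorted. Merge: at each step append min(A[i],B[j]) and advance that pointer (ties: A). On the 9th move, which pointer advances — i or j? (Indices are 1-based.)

i

i=1 j=1: A[i]=18>B[j]=5 take 5, j++
i=1 j=2: A[i]=18>B[j]=7 take 7, j++
i=1 j=3: A[i]=18>B[j]=16 take 16, j++
i=1 j=4: A[i]=18<=B[j]=26 take 18, i++
i=2 j=4: A[i]=31>B[j]=26 take 26, j++
i=2 j=5: A[i]=31>B[j]=29 take 29, j++
i=2 j=6: A[i]=31<=B[j]=32 take 31, i++
i=3 j=6: A[i]=37>B[j]=32 take 32, j++
i=3 j=7: B done, take A[i]=37, i++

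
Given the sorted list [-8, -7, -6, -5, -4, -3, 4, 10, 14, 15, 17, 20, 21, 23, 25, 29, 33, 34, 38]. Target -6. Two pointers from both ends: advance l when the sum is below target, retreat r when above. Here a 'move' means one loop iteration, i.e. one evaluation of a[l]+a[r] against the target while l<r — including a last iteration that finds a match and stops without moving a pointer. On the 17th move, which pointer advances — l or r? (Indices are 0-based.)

l

[0,18] -8+38=30 >-6 → r--
[0,17] -8+34=26 >-6 → r--
[0,16] -8+33=25 >-6 → r--
[0,15] -8+29=21 >-6 → r--
[0,14] -8+25=17 >-6 → r--
[0,13] -8+23=15 >-6 → r--
[0,12] -8+21=13 >-6 → r--
[0,11] -8+20=12 >-6 → r--
[0,10] -8+17=9 >-6 → r--
[0,9] -8+15=7 >-6 → r--
[0,8] -8+14=6 >-6 → r--
[0,7] -8+10=2 >-6 → r--
[0,6] -8+4=-4 >-6 → r--
[0,5] -8+-3=-11 <-6 → l++
[1,5] -7+-3=-10 <-6 → l++
[2,5] -6+-3=-9 <-6 → l++
[3,5] -5+-3=-8 <-6 → l++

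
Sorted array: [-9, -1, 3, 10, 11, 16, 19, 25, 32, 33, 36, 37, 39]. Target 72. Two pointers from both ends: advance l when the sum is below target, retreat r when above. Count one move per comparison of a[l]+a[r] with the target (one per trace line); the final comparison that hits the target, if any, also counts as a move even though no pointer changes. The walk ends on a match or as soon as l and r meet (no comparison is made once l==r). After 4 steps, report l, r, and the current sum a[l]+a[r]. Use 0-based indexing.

[0,12] -9+39=30 <72 → l++
[1,12] -1+39=38 <72 → l++
[2,12] 3+39=42 <72 → l++
[3,12] 10+39=49 <72 → l++

l=4, r=12, sum=50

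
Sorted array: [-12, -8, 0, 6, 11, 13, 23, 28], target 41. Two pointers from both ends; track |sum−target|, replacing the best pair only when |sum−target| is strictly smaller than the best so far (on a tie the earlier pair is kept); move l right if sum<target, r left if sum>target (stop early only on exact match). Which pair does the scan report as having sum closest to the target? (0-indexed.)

pair (13, 28) with sum 41 (|Δ|=0)

l=0 r=7: -12+28=16 d=25 *, l++
l=1 r=7: -8+28=20 d=21 *, l++
l=2 r=7: 0+28=28 d=13 *, l++
l=3 r=7: 6+28=34 d=7 *, l++
l=4 r=7: 11+28=39 d=2 *, l++
l=5 r=7: 13+28=41 d=0 *, stop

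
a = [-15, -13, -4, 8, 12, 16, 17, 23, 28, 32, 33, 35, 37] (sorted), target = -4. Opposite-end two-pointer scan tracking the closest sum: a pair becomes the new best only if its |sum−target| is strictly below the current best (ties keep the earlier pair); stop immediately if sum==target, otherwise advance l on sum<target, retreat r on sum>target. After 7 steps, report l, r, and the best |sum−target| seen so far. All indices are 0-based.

[0,12] -15+37=22 d=26 * → r--
[0,11] -15+35=20 d=24 * → r--
[0,10] -15+33=18 d=22 * → r--
[0,9] -15+32=17 d=21 * → r--
[0,8] -15+28=13 d=17 * → r--
[0,7] -15+23=8 d=12 * → r--
[0,6] -15+17=2 d=6 * → r--

l=0, r=5, best |Δ|=6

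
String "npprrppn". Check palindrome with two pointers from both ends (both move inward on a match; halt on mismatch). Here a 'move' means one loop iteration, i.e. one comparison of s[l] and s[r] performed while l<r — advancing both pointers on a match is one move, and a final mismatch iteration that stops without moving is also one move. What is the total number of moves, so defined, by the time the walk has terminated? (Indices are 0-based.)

l=0 r=7: 'n'=='n', l++,r--
l=1 r=6: 'p'=='p', l++,r--
l=2 r=5: 'p'=='p', l++,r--
l=3 r=4: 'r'=='r', l++,r--

4 moves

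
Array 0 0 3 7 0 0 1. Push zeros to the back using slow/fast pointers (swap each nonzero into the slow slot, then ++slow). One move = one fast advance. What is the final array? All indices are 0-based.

slow=0 fast=0: a[fast]=0, fast++
slow=0 fast=1: a[fast]=0, fast++
slow=0 fast=2: a[fast]=3≠0 swap→a[0]=3, slow++,fast++
slow=1 fast=3: a[fast]=7≠0 swap→a[1]=7, slow++,fast++
slow=2 fast=4: a[fast]=0, fast++
slow=2 fast=5: a[fast]=0, fast++
slow=2 fast=6: a[fast]=1≠0 swap→a[2]=1, slow++,fast++

[3, 7, 1, 0, 0, 0, 0]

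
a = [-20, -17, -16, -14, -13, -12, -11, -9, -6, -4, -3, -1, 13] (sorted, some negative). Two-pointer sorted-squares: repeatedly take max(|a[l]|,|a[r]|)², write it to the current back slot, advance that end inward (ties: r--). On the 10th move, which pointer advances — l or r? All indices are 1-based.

l=1 r=13: |-20|>|13| out[13]=400, l++
l=2 r=13: |-17|>|13| out[12]=289, l++
l=3 r=13: |-16|>|13| out[11]=256, l++
l=4 r=13: |-14|>|13| out[10]=196, l++
l=5 r=13: |-13|<=|13| out[9]=169, r--
l=5 r=12: |-13|>|-1| out[8]=169, l++
l=6 r=12: |-12|>|-1| out[7]=144, l++
l=7 r=12: |-11|>|-1| out[6]=121, l++
l=8 r=12: |-9|>|-1| out[5]=81, l++
l=9 r=12: |-6|>|-1| out[4]=36, l++

l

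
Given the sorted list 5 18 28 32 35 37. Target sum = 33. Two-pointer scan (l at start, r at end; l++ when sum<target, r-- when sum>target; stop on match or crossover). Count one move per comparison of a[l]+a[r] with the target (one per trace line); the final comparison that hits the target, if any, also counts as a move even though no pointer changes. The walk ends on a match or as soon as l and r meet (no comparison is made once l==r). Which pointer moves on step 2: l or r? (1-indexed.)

[1,6] 5+37=42 >33 → r--
[1,5] 5+35=40 >33 → r--

r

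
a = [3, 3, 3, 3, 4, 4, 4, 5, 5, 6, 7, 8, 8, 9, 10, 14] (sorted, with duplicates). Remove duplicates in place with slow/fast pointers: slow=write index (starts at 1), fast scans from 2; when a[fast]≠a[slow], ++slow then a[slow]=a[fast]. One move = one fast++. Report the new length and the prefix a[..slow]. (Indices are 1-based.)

length 9; prefix = [3, 4, 5, 6, 7, 8, 9, 10, 14]

(s=1,f=2) a[fast]=3=a[slow] dup → fast++
(s=1,f=3) a[fast]=3=a[slow] dup → fast++
(s=1,f=4) a[fast]=3=a[slow] dup → fast++
(s=1,f=5) a[fast]=4≠a[slow]=3 write a[2]=4 → slow++,fast++
(s=2,f=6) a[fast]=4=a[slow] dup → fast++
(s=2,f=7) a[fast]=4=a[slow] dup → fast++
(s=2,f=8) a[fast]=5≠a[slow]=4 write a[3]=5 → slow++,fast++
(s=3,f=9) a[fast]=5=a[slow] dup → fast++
(s=3,f=10) a[fast]=6≠a[slow]=5 write a[4]=6 → slow++,fast++
(s=4,f=11) a[fast]=7≠a[slow]=6 write a[5]=7 → slow++,fast++
(s=5,f=12) a[fast]=8≠a[slow]=7 write a[6]=8 → slow++,fast++
(s=6,f=13) a[fast]=8=a[slow] dup → fast++
(s=6,f=14) a[fast]=9≠a[slow]=8 write a[7]=9 → slow++,fast++
(s=7,f=15) a[fast]=10≠a[slow]=9 write a[8]=10 → slow++,fast++
(s=8,f=16) a[fast]=14≠a[slow]=10 write a[9]=14 → slow++,fast++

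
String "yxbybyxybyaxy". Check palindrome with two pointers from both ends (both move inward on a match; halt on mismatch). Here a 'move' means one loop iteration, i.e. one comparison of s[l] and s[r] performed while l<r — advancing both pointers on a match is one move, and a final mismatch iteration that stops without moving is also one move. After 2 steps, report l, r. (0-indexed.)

l=2, r=10

[0,12] 'y'=='y' → l++,r--
[1,11] 'x'=='x' → l++,r--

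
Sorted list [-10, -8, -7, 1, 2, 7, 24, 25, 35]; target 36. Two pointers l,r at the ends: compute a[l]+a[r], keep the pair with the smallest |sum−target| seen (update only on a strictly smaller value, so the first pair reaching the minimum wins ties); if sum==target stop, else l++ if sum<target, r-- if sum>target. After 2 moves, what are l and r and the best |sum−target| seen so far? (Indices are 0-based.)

l=2, r=8, best |Δ|=9

l=0 r=8: -10+35=25 d=11 *, l++
l=1 r=8: -8+35=27 d=9 *, l++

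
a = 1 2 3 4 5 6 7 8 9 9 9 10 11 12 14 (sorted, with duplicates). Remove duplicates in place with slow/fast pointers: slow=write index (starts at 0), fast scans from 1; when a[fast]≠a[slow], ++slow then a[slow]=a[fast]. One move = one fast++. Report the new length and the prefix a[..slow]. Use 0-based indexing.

length 13; prefix = [1, 2, 3, 4, 5, 6, 7, 8, 9, 10, 11, 12, 14]

(s=0,f=1) a[fast]=2≠a[slow]=1 write a[1]=2 → slow++,fast++
(s=1,f=2) a[fast]=3≠a[slow]=2 write a[2]=3 → slow++,fast++
(s=2,f=3) a[fast]=4≠a[slow]=3 write a[3]=4 → slow++,fast++
(s=3,f=4) a[fast]=5≠a[slow]=4 write a[4]=5 → slow++,fast++
(s=4,f=5) a[fast]=6≠a[slow]=5 write a[5]=6 → slow++,fast++
(s=5,f=6) a[fast]=7≠a[slow]=6 write a[6]=7 → slow++,fast++
(s=6,f=7) a[fast]=8≠a[slow]=7 write a[7]=8 → slow++,fast++
(s=7,f=8) a[fast]=9≠a[slow]=8 write a[8]=9 → slow++,fast++
(s=8,f=9) a[fast]=9=a[slow] dup → fast++
(s=8,f=10) a[fast]=9=a[slow] dup → fast++
(s=8,f=11) a[fast]=10≠a[slow]=9 write a[9]=10 → slow++,fast++
(s=9,f=12) a[fast]=11≠a[slow]=10 write a[10]=11 → slow++,fast++
(s=10,f=13) a[fast]=12≠a[slow]=11 write a[11]=12 → slow++,fast++
(s=11,f=14) a[fast]=14≠a[slow]=12 write a[12]=14 → slow++,fast++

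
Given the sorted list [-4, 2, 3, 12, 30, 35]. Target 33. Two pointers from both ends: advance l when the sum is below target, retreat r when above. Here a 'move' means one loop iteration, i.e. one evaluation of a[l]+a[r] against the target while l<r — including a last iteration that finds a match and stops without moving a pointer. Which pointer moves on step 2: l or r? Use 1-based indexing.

[1,6] -4+35=31 <33 → l++
[2,6] 2+35=37 >33 → r--

r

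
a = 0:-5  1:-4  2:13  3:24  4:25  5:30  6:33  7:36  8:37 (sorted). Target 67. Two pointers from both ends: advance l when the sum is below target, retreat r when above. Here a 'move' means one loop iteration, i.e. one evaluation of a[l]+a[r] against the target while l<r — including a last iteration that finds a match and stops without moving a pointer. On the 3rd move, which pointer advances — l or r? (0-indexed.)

l

[0,8] -5+37=32 <67 → l++
[1,8] -4+37=33 <67 → l++
[2,8] 13+37=50 <67 → l++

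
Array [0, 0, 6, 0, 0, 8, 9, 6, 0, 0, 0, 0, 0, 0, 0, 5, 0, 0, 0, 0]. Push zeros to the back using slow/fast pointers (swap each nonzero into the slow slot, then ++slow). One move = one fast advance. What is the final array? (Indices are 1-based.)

(s=1,f=1) a[fast]=0 → fast++
(s=1,f=2) a[fast]=0 → fast++
(s=1,f=3) a[fast]=6≠0 swap→a[1]=6 → slow++,fast++
(s=2,f=4) a[fast]=0 → fast++
(s=2,f=5) a[fast]=0 → fast++
(s=2,f=6) a[fast]=8≠0 swap→a[2]=8 → slow++,fast++
(s=3,f=7) a[fast]=9≠0 swap→a[3]=9 → slow++,fast++
(s=4,f=8) a[fast]=6≠0 swap→a[4]=6 → slow++,fast++
(s=5,f=9) a[fast]=0 → fast++
(s=5,f=10) a[fast]=0 → fast++
(s=5,f=11) a[fast]=0 → fast++
(s=5,f=12) a[fast]=0 → fast++
(s=5,f=13) a[fast]=0 → fast++
(s=5,f=14) a[fast]=0 → fast++
(s=5,f=15) a[fast]=0 → fast++
(s=5,f=16) a[fast]=5≠0 swap→a[5]=5 → slow++,fast++
(s=6,f=17) a[fast]=0 → fast++
(s=6,f=18) a[fast]=0 → fast++
(s=6,f=19) a[fast]=0 → fast++
(s=6,f=20) a[fast]=0 → fast++

[6, 8, 9, 6, 5, 0, 0, 0, 0, 0, 0, 0, 0, 0, 0, 0, 0, 0, 0, 0]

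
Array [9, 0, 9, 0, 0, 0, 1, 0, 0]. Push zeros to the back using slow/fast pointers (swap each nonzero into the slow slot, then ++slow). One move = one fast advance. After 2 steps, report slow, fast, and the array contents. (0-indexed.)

slow=0 fast=0: a[fast]=9≠0 swap→a[0]=9, slow++,fast++
slow=1 fast=1: a[fast]=0, fast++

slow=1, fast=2, a=[9, 0, 9, 0, 0, 0, 1, 0, 0]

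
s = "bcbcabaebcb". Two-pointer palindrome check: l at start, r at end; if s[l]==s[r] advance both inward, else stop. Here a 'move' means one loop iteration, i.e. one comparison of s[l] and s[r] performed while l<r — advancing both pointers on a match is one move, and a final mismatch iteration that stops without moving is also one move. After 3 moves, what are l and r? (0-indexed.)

[0,10] 'b'=='b' → l++,r--
[1,9] 'c'=='c' → l++,r--
[2,8] 'b'=='b' → l++,r--

l=3, r=7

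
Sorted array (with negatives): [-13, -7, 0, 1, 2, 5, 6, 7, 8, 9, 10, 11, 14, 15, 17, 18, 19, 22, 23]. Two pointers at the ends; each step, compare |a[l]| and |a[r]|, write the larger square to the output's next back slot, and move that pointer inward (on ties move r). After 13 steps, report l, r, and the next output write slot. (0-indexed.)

l=0 r=18: |-13|<=|23| out[18]=529, r--
l=0 r=17: |-13|<=|22| out[17]=484, r--
l=0 r=16: |-13|<=|19| out[16]=361, r--
l=0 r=15: |-13|<=|18| out[15]=324, r--
l=0 r=14: |-13|<=|17| out[14]=289, r--
l=0 r=13: |-13|<=|15| out[13]=225, r--
l=0 r=12: |-13|<=|14| out[12]=196, r--
l=0 r=11: |-13|>|11| out[11]=169, l++
l=1 r=11: |-7|<=|11| out[10]=121, r--
l=1 r=10: |-7|<=|10| out[9]=100, r--
l=1 r=9: |-7|<=|9| out[8]=81, r--
l=1 r=8: |-7|<=|8| out[7]=64, r--
l=1 r=7: |-7|<=|7| out[6]=49, r--

l=1, r=6, next write slot=5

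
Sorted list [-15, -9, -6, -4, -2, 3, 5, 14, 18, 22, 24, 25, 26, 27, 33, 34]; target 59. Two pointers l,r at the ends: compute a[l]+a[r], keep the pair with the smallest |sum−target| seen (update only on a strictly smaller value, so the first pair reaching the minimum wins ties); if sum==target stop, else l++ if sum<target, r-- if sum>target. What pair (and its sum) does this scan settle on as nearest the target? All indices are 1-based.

[1,16] -15+34=19 d=40 * → l++
[2,16] -9+34=25 d=34 * → l++
[3,16] -6+34=28 d=31 * → l++
[4,16] -4+34=30 d=29 * → l++
[5,16] -2+34=32 d=27 * → l++
[6,16] 3+34=37 d=22 * → l++
[7,16] 5+34=39 d=20 * → l++
[8,16] 14+34=48 d=11 * → l++
[9,16] 18+34=52 d=7 * → l++
[10,16] 22+34=56 d=3 * → l++
[11,16] 24+34=58 d=1 * → l++
[12,16] 25+34=59 d=0 * → stop

pair (25, 34) with sum 59 (|Δ|=0)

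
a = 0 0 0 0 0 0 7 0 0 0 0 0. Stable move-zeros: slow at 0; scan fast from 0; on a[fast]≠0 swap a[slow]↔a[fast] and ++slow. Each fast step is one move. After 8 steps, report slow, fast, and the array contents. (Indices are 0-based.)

slow=0 fast=0: a[fast]=0, fast++
slow=0 fast=1: a[fast]=0, fast++
slow=0 fast=2: a[fast]=0, fast++
slow=0 fast=3: a[fast]=0, fast++
slow=0 fast=4: a[fast]=0, fast++
slow=0 fast=5: a[fast]=0, fast++
slow=0 fast=6: a[fast]=7≠0 swap→a[0]=7, slow++,fast++
slow=1 fast=7: a[fast]=0, fast++

slow=1, fast=8, a=[7, 0, 0, 0, 0, 0, 0, 0, 0, 0, 0, 0]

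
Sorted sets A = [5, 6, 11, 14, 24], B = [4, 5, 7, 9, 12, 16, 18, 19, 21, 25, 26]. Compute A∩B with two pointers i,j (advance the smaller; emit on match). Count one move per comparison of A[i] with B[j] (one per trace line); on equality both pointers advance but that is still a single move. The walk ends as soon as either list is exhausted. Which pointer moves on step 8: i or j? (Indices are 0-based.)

i=0 j=0: 5>4, j++
i=0 j=1: 5==5 emit, i++,j++
i=1 j=2: 6<7, i++
i=2 j=2: 11>7, j++
i=2 j=3: 11>9, j++
i=2 j=4: 11<12, i++
i=3 j=4: 14>12, j++
i=3 j=5: 14<16, i++

i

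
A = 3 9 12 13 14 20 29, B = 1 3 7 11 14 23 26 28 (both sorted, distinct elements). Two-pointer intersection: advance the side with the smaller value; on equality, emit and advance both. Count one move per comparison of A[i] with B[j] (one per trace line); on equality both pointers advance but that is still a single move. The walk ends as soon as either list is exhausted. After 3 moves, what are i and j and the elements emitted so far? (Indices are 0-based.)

i=1, j=3, emitted=[3]

i=0 j=0: 3>1, j++
i=0 j=1: 3==3 emit, i++,j++
i=1 j=2: 9>7, j++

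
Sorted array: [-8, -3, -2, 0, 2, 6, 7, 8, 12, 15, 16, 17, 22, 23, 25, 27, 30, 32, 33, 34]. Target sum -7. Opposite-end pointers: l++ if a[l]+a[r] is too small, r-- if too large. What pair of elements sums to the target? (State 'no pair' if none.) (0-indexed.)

no pair

[0,19] -8+34=26 >-7 → r--
[0,18] -8+33=25 >-7 → r--
[0,17] -8+32=24 >-7 → r--
[0,16] -8+30=22 >-7 → r--
[0,15] -8+27=19 >-7 → r--
[0,14] -8+25=17 >-7 → r--
[0,13] -8+23=15 >-7 → r--
[0,12] -8+22=14 >-7 → r--
[0,11] -8+17=9 >-7 → r--
[0,10] -8+16=8 >-7 → r--
[0,9] -8+15=7 >-7 → r--
[0,8] -8+12=4 >-7 → r--
[0,7] -8+8=0 >-7 → r--
[0,6] -8+7=-1 >-7 → r--
[0,5] -8+6=-2 >-7 → r--
[0,4] -8+2=-6 >-7 → r--
[0,3] -8+0=-8 <-7 → l++
[1,3] -3+0=-3 >-7 → r--
[1,2] -3+-2=-5 >-7 → r--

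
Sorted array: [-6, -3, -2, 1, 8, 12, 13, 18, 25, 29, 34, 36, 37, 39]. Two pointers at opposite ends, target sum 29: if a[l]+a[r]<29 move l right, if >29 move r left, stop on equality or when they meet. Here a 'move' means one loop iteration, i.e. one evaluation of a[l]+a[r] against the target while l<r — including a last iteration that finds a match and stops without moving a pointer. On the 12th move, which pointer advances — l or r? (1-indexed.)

r

[1,14] -6+39=33 >29 → r--
[1,13] -6+37=31 >29 → r--
[1,12] -6+36=30 >29 → r--
[1,11] -6+34=28 <29 → l++
[2,11] -3+34=31 >29 → r--
[2,10] -3+29=26 <29 → l++
[3,10] -2+29=27 <29 → l++
[4,10] 1+29=30 >29 → r--
[4,9] 1+25=26 <29 → l++
[5,9] 8+25=33 >29 → r--
[5,8] 8+18=26 <29 → l++
[6,8] 12+18=30 >29 → r--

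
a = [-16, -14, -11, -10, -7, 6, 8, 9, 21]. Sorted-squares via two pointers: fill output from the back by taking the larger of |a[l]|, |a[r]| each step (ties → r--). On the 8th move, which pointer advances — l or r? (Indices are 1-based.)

l

[1,9] |-16|<=|21| out[9]=441 → r--
[1,8] |-16|>|9| out[8]=256 → l++
[2,8] |-14|>|9| out[7]=196 → l++
[3,8] |-11|>|9| out[6]=121 → l++
[4,8] |-10|>|9| out[5]=100 → l++
[5,8] |-7|<=|9| out[4]=81 → r--
[5,7] |-7|<=|8| out[3]=64 → r--
[5,6] |-7|>|6| out[2]=49 → l++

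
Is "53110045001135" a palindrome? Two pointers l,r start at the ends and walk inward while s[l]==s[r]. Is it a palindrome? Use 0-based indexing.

not a palindrome (mismatch at 6,7)

l=0 r=13: '5'=='5', l++,r--
l=1 r=12: '3'=='3', l++,r--
l=2 r=11: '1'=='1', l++,r--
l=3 r=10: '1'=='1', l++,r--
l=4 r=9: '0'=='0', l++,r--
l=5 r=8: '0'=='0', l++,r--
l=6 r=7: '4'!='5', stop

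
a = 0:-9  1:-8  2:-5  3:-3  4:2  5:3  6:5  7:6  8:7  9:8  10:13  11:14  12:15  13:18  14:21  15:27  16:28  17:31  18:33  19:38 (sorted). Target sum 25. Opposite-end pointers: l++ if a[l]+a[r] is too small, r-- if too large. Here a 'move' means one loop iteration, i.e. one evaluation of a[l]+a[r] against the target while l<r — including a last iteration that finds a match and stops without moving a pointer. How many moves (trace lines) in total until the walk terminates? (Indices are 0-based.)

[0,19] -9+38=29 >25 → r--
[0,18] -9+33=24 <25 → l++
[1,18] -8+33=25 → found

3 moves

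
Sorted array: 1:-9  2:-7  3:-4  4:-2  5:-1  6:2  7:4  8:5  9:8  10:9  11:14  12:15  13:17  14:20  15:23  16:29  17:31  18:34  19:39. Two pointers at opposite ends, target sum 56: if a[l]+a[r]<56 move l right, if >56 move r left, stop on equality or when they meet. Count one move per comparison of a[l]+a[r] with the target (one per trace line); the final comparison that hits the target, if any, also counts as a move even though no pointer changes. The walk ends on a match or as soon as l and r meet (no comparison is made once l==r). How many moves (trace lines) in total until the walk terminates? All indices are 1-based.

l=1 r=19: -9+39=30 <56, l++
l=2 r=19: -7+39=32 <56, l++
l=3 r=19: -4+39=35 <56, l++
l=4 r=19: -2+39=37 <56, l++
l=5 r=19: -1+39=38 <56, l++
l=6 r=19: 2+39=41 <56, l++
l=7 r=19: 4+39=43 <56, l++
l=8 r=19: 5+39=44 <56, l++
l=9 r=19: 8+39=47 <56, l++
l=10 r=19: 9+39=48 <56, l++
l=11 r=19: 14+39=53 <56, l++
l=12 r=19: 15+39=54 <56, l++
l=13 r=19: 17+39=56, found

13 moves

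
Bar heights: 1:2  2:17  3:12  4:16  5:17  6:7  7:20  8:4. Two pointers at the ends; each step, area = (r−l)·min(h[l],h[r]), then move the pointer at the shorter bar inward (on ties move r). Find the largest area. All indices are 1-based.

max area = 85

[1,8] min(2,4)*7=14 best=14 * → l++
[2,8] min(17,4)*6=24 best=24 * → r--
[2,7] min(17,20)*5=85 best=85 * → l++
[3,7] min(12,20)*4=48 best=85 → l++
[4,7] min(16,20)*3=48 best=85 → l++
[5,7] min(17,20)*2=34 best=85 → l++
[6,7] min(7,20)*1=7 best=85 → l++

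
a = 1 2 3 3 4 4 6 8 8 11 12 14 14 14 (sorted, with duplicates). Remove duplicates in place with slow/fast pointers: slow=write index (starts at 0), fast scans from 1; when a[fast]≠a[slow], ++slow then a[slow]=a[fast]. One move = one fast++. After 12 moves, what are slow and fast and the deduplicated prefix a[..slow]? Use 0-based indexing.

slow=0 fast=1: a[fast]=2≠a[slow]=1 write a[1]=2, slow++,fast++
slow=1 fast=2: a[fast]=3≠a[slow]=2 write a[2]=3, slow++,fast++
slow=2 fast=3: a[fast]=3=a[slow] dup, fast++
slow=2 fast=4: a[fast]=4≠a[slow]=3 write a[3]=4, slow++,fast++
slow=3 fast=5: a[fast]=4=a[slow] dup, fast++
slow=3 fast=6: a[fast]=6≠a[slow]=4 write a[4]=6, slow++,fast++
slow=4 fast=7: a[fast]=8≠a[slow]=6 write a[5]=8, slow++,fast++
slow=5 fast=8: a[fast]=8=a[slow] dup, fast++
slow=5 fast=9: a[fast]=11≠a[slow]=8 write a[6]=11, slow++,fast++
slow=6 fast=10: a[fast]=12≠a[slow]=11 write a[7]=12, slow++,fast++
slow=7 fast=11: a[fast]=14≠a[slow]=12 write a[8]=14, slow++,fast++
slow=8 fast=12: a[fast]=14=a[slow] dup, fast++

slow=8, fast=13, prefix=[1, 2, 3, 4, 6, 8, 11, 12, 14]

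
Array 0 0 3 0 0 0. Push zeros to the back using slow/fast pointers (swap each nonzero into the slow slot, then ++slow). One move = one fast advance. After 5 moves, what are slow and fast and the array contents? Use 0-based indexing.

slow=1, fast=5, a=[3, 0, 0, 0, 0, 0]

(s=0,f=0) a[fast]=0 → fast++
(s=0,f=1) a[fast]=0 → fast++
(s=0,f=2) a[fast]=3≠0 swap→a[0]=3 → slow++,fast++
(s=1,f=3) a[fast]=0 → fast++
(s=1,f=4) a[fast]=0 → fast++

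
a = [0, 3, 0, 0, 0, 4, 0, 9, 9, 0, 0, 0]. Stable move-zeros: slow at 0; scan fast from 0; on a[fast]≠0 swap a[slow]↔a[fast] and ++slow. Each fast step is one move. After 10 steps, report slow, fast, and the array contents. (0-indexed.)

slow=4, fast=10, a=[3, 4, 9, 9, 0, 0, 0, 0, 0, 0, 0, 0]

slow=0 fast=0: a[fast]=0, fast++
slow=0 fast=1: a[fast]=3≠0 swap→a[0]=3, slow++,fast++
slow=1 fast=2: a[fast]=0, fast++
slow=1 fast=3: a[fast]=0, fast++
slow=1 fast=4: a[fast]=0, fast++
slow=1 fast=5: a[fast]=4≠0 swap→a[1]=4, slow++,fast++
slow=2 fast=6: a[fast]=0, fast++
slow=2 fast=7: a[fast]=9≠0 swap→a[2]=9, slow++,fast++
slow=3 fast=8: a[fast]=9≠0 swap→a[3]=9, slow++,fast++
slow=4 fast=9: a[fast]=0, fast++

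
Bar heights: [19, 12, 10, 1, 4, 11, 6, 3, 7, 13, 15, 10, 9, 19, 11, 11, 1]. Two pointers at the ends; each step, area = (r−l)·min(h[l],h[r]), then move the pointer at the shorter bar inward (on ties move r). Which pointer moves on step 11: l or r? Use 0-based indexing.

[0,16] min(19,1)*16=16 best=16 * → r--
[0,15] min(19,11)*15=165 best=165 * → r--
[0,14] min(19,11)*14=154 best=165 → r--
[0,13] min(19,19)*13=247 best=247 * → r--
[0,12] min(19,9)*12=108 best=247 → r--
[0,11] min(19,10)*11=110 best=247 → r--
[0,10] min(19,15)*10=150 best=247 → r--
[0,9] min(19,13)*9=117 best=247 → r--
[0,8] min(19,7)*8=56 best=247 → r--
[0,7] min(19,3)*7=21 best=247 → r--
[0,6] min(19,6)*6=36 best=247 → r--

r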